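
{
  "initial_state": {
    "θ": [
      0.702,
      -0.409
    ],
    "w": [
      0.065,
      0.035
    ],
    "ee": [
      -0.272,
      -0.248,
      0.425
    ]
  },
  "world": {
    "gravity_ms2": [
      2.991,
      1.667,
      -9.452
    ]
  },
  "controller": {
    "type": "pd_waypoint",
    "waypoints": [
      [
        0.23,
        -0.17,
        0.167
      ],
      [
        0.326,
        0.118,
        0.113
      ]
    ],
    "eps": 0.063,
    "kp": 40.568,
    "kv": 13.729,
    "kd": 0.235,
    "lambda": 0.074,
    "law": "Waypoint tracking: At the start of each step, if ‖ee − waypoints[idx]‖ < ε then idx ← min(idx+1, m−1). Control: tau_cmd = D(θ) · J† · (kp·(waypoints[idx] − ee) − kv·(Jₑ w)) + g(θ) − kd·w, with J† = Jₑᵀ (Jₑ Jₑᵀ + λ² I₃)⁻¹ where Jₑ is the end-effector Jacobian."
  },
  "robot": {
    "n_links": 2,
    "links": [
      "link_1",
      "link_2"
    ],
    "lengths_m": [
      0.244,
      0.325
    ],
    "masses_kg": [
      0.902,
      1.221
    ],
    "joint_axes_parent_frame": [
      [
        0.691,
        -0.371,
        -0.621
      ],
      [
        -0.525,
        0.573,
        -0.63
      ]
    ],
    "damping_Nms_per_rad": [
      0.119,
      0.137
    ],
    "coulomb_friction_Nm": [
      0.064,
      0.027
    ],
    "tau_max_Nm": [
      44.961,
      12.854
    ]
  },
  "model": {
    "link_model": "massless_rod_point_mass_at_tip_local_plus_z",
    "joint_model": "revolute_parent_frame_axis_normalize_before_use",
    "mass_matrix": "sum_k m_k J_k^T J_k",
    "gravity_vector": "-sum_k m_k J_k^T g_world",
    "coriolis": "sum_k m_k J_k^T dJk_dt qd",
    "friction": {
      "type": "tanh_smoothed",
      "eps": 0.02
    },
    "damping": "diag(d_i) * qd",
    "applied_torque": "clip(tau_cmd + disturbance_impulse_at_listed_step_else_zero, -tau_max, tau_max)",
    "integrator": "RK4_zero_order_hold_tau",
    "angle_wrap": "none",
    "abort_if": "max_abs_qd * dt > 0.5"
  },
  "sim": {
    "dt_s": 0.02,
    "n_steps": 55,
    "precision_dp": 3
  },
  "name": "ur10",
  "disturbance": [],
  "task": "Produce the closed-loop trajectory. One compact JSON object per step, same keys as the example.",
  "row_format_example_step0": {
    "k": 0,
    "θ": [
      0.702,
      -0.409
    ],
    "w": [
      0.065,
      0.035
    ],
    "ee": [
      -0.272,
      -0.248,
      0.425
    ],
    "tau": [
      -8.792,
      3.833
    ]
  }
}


{"k":1,"\u03b8":[0.69,-0.424],"w":[-1.162,-1.393],"ee":[-0.271,-0.248,0.425],"tau":[-7.092,3.429]}
{"k":2,"\u03b8":[0.662,-0.455],"w":[-1.698,-1.724],"ee":[-0.266,-0.247,0.427],"tau":[-5.719,2.791]}
{"k":3,"\u03b8":[0.624,-0.491],"w":[-2.056,-1.91],"ee":[-0.26,-0.245,0.43],"tau":[-4.606,2.235]}
{"k":4,"\u03b8":[0.58,-0.531],"w":[-2.322,-2.079],"ee":[-0.252,-0.243,0.434],"tau":[-3.688,1.778]}
{"k":5,"\u03b8":[0.532,-0.575],"w":[-2.517,-2.245],"ee":[-0.242,-0.24,0.438],"tau":[-2.919,1.409]}
{"k":6,"\u03b8":[0.48,-0.621],"w":[-2.651,-2.402],"ee":[-0.231,-0.237,0.443],"tau":[-2.27,1.115]}
{"k":7,"\u03b8":[0.426,-0.671],"w":[-2.732,-2.545],"ee":[-0.22,-0.235,0.447],"tau":[-1.723,0.889]}
{"k":8,"\u03b8":[0.372,-0.723],"w":[-2.764,-2.67],"ee":[-0.208,-0.233,0.45],"tau":[-1.265,0.727]}
{"k":9,"\u03b8":[0.316,-0.777],"w":[-2.754,-2.776],"ee":[-0.195,-0.23,0.453],"tau":[-0.885,0.624]}
{"k":10,"\u03b8":[0.262,-0.833],"w":[-2.709,-2.86],"ee":[-0.182,-0.229,0.455],"tau":[-0.573,0.574]}
{"k":11,"\u03b8":[0.208,-0.891],"w":[-2.636,-2.924],"ee":[-0.168,-0.227,0.456],"tau":[-0.317,0.57]}
{"k":12,"\u03b8":[0.157,-0.95],"w":[-2.541,-2.968],"ee":[-0.154,-0.226,0.457],"tau":[-0.107,0.606]}
{"k":13,"\u03b8":[0.107,-1.01],"w":[-2.429,-2.995],"ee":[-0.14,-0.226,0.457],"tau":[0.066,0.675]}
{"k":14,"\u03b8":[0.06,-1.069],"w":[-2.306,-3.006],"ee":[-0.126,-0.225,0.456],"tau":[0.211,0.769]}
{"k":15,"\u03b8":[0.015,-1.129],"w":[-2.177,-3.004],"ee":[-0.111,-0.225,0.454],"tau":[0.335,0.883]}
{"k":16,"\u03b8":[-0.027,-1.189],"w":[-2.044,-2.989],"ee":[-0.097,-0.225,0.451],"tau":[0.442,1.011]}
{"k":17,"\u03b8":[-0.067,-1.249],"w":[-1.91,-2.964],"ee":[-0.083,-0.225,0.448],"tau":[0.537,1.148]}
{"k":18,"\u03b8":[-0.104,-1.308],"w":[-1.778,-2.93],"ee":[-0.068,-0.226,0.444],"tau":[0.623,1.29]}
{"k":19,"\u03b8":[-0.138,-1.366],"w":[-1.648,-2.888],"ee":[-0.054,-0.226,0.44],"tau":[0.702,1.433]}
{"k":20,"\u03b8":[-0.17,-1.423],"w":[-1.523,-2.84],"ee":[-0.04,-0.227,0.435],"tau":[0.776,1.575]}
{"k":21,"\u03b8":[-0.199,-1.479],"w":[-1.403,-2.786],"ee":[-0.026,-0.227,0.43],"tau":[0.845,1.713]}
{"k":22,"\u03b8":[-0.226,-1.534],"w":[-1.288,-2.727],"ee":[-0.013,-0.227,0.424],"tau":[0.911,1.846]}
{"k":23,"\u03b8":[-0.25,-1.588],"w":[-1.178,-2.665],"ee":[0.0,-0.227,0.418],"tau":[0.973,1.973]}
{"k":24,"\u03b8":[-0.273,-1.641],"w":[-1.075,-2.6],"ee":[0.013,-0.227,0.412],"tau":[1.033,2.091]}
{"k":25,"\u03b8":[-0.293,-1.692],"w":[-0.977,-2.532],"ee":[0.025,-0.227,0.405],"tau":[1.089,2.201]}
{"k":26,"\u03b8":[-0.312,-1.742],"w":[-0.885,-2.462],"ee":[0.037,-0.227,0.399],"tau":[1.142,2.303]}
{"k":27,"\u03b8":[-0.329,-1.79],"w":[-0.798,-2.391],"ee":[0.049,-0.227,0.392],"tau":[1.193,2.395]}
{"k":28,"\u03b8":[-0.344,-1.837],"w":[-0.717,-2.32],"ee":[0.06,-0.226,0.385],"tau":[1.24,2.478]}
{"k":29,"\u03b8":[-0.357,-1.883],"w":[-0.641,-2.247],"ee":[0.07,-0.226,0.378],"tau":[1.285,2.551]}
{"k":30,"\u03b8":[-0.369,-1.927],"w":[-0.57,-2.175],"ee":[0.08,-0.225,0.371],"tau":[1.326,2.616]}
{"k":31,"\u03b8":[-0.38,-1.97],"w":[-0.504,-2.103],"ee":[0.09,-0.224,0.364],"tau":[1.365,2.672]}
{"k":32,"\u03b8":[-0.39,-2.011],"w":[-0.443,-2.031],"ee":[0.099,-0.223,0.357],"tau":[1.4,2.72]}
{"k":33,"\u03b8":[-0.398,-2.051],"w":[-0.385,-1.96],"ee":[0.107,-0.222,0.351],"tau":[1.433,2.761]}
{"k":34,"\u03b8":[-0.405,-2.09],"w":[-0.332,-1.89],"ee":[0.116,-0.221,0.344],"tau":[1.463,2.794]}
{"k":35,"\u03b8":[-0.411,-2.127],"w":[-0.283,-1.821],"ee":[0.123,-0.22,0.338],"tau":[1.491,2.82]}
{"k":36,"\u03b8":[-0.416,-2.162],"w":[-0.238,-1.754],"ee":[0.131,-0.219,0.331],"tau":[1.516,2.84]}
{"k":37,"\u03b8":[-0.421,-2.197],"w":[-0.196,-1.688],"ee":[0.137,-0.217,0.325],"tau":[1.539,2.855]}
{"k":38,"\u03b8":[-0.424,-2.23],"w":[-0.157,-1.624],"ee":[0.144,-0.216,0.319],"tau":[1.559,2.864]}
{"k":39,"\u03b8":[-0.427,-2.262],"w":[-0.121,-1.562],"ee":[0.15,-0.215,0.314],"tau":[1.577,2.868]}
{"k":40,"\u03b8":[-0.429,-2.292],"w":[-0.088,-1.501],"ee":[0.156,-0.213,0.308],"tau":[1.594,2.868]}
{"k":41,"\u03b8":[-0.431,-2.322],"w":[-0.058,-1.442],"ee":[0.161,-0.212,0.303],"tau":[1.608,2.865]}
{"k":42,"\u03b8":[-0.431,-2.35],"w":[-0.031,-1.386],"ee":[0.166,-0.211,0.298],"tau":[1.621,2.858]}
{"k":43,"\u03b8":[-0.432,-2.377],"w":[-0.008,-1.33],"ee":[0.171,-0.21,0.293],"tau":[1.638,2.848]}
{"k":44,"\u03b8":[-0.432,-2.403],"w":[0.008,-1.273],"ee":[0.175,-0.208,0.288],"tau":[1.666,2.836]}
{"k":45,"\u03b8":[-0.432,-2.428],"w":[0.02,-1.216],"ee":[0.18,-0.207,0.284],"tau":[1.699,2.821]}
{"k":46,"\u03b8":[-0.431,-2.452],"w":[0.031,-1.162],"ee":[0.183,-0.206,0.28],"tau":[1.729,2.806]}
{"k":47,"\u03b8":[-0.43,-2.475],"w":[0.042,-1.111],"ee":[0.187,-0.204,0.276],"tau":[1.755,2.79]}
{"k":48,"\u03b8":[-0.429,-2.497],"w":[0.052,-1.062],"ee":[0.191,-0.203,0.272],"tau":[1.776,2.772]}
{"k":49,"\u03b8":[-0.428,-2.517],"w":[0.062,-1.017],"ee":[0.194,-0.202,0.268],"tau":[1.793,2.754]}
{"k":50,"\u03b8":[-0.427,-2.537],"w":[0.072,-0.973],"ee":[0.197,-0.201,0.265],"tau":[1.806,2.735]}
{"k":51,"\u03b8":[-0.425,-2.556],"w":[0.081,-0.932],"ee":[0.2,-0.199,0.262],"tau":[1.816,2.716]}
{"k":52,"\u03b8":[-0.424,-2.575],"w":[0.09,-0.892],"ee":[0.203,-0.198,0.259],"tau":[1.824,2.695]}
{"k":53,"\u03b8":[-0.422,-2.592],"w":[0.098,-0.855],"ee":[0.205,-0.197,0.256],"tau":[1.83,2.674]}
{"k":54,"\u03b8":[-0.42,-2.609],"w":[0.105,-0.819],"ee":[0.208,-0.196,0.253],"tau":[1.835,2.653]}
{"k":55,"\u03b8":[-0.417,-2.625],"w":[0.112,-0.785],"ee":[0.21,-0.195,0.25]}


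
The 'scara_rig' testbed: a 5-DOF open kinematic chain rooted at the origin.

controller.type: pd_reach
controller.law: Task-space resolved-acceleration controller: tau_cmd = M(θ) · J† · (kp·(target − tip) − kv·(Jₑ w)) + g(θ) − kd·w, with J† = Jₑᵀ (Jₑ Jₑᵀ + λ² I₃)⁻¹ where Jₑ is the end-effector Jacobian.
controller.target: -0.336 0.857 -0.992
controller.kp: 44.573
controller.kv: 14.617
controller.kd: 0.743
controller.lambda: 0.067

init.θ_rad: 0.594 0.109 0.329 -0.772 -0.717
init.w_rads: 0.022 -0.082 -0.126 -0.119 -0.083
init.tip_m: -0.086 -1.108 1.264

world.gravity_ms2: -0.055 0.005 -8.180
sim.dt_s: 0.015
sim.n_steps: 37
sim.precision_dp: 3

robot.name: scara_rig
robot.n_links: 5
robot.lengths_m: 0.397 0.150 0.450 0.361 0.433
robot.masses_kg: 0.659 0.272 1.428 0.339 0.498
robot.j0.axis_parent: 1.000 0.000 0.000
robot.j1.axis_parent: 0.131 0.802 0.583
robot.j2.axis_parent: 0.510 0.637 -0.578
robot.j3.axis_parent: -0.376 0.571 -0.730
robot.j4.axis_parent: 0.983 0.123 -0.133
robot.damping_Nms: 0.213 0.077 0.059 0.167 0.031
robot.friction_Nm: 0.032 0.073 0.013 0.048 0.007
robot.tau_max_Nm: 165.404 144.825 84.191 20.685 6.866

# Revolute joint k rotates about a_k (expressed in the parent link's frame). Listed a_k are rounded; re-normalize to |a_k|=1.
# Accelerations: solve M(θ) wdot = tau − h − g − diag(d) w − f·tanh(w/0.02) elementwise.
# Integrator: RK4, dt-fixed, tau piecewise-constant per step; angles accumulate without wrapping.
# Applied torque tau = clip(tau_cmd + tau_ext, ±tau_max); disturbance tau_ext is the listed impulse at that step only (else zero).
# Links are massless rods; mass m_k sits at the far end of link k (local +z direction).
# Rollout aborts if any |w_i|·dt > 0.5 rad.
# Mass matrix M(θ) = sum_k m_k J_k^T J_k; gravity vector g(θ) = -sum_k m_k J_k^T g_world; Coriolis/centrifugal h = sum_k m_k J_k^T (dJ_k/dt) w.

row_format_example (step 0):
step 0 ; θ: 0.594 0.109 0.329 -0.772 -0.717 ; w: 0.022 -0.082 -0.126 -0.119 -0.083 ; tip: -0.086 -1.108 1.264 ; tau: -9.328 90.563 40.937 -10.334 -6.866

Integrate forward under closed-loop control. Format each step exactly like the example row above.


step 1 ; θ: 0.589 0.121 0.339 -0.809 -0.757 ; w: -0.618 1.594 1.414 -4.674 -5.184 ; tip: -0.090 -1.101 1.254 ; tau: -20.004 66.246 25.838 -4.792 -6.866
step 2 ; θ: 0.579 0.156 0.361 -0.898 -0.861 ; w: -0.824 3.028 1.596 -7.079 -8.572 ; tip: -0.091 -1.081 1.225 ; tau: -28.185 39.516 11.077 -2.479 -4.151
step 3 ; θ: 0.565 0.207 0.384 -1.012 -0.999 ; w: -0.954 3.732 1.543 -8.057 -9.735 ; tip: -0.089 -1.052 1.183 ; tau: -35.274 16.521 -1.137 -1.462 -3.427
step 4 ; θ: 0.550 0.265 0.406 -1.135 -1.146 ; w: -1.062 3.969 1.376 -8.458 -9.749 ; tip: -0.081 -1.017 1.132 ; tau: -38.684 -0.264 -9.165 -0.695 -3.186
step 5 ; θ: 0.534 0.324 0.425 -1.264 -1.288 ; w: -1.159 3.933 1.124 -8.693 -9.233 ; tip: -0.070 -0.976 1.074 ; tau: -38.519 -11.658 -13.638 0.120 -2.876
step 6 ; θ: 0.516 0.381 0.439 -1.395 -1.421 ; w: -1.247 3.725 0.817 -8.914 -8.489 ; tip: -0.058 -0.933 1.013 ; tau: -35.694 -19.224 -15.687 1.008 -2.401
step 7 ; θ: 0.496 0.435 0.449 -1.531 -1.542 ; w: -1.326 3.386 0.490 -9.177 -7.644 ; tip: -0.044 -0.887 0.950 ; tau: -31.081 -24.310 -16.269 1.936 -1.823
step 8 ; θ: 0.476 0.482 0.454 -1.670 -1.650 ; w: -1.397 2.929 0.182 -9.498 -6.738 ; tip: -0.031 -0.838 0.887 ; tau: -25.321 -27.887 -16.049 2.880 -1.238
step 9 ; θ: 0.455 0.522 0.455 -1.815 -1.744 ; w: -1.457 2.357 -0.069 -9.875 -5.777 ; tip: -0.019 -0.788 0.824 ; tau: -18.837 -30.630 -15.458 3.828 -0.725
step 10 ; θ: 0.433 0.552 0.452 -1.966 -1.823 ; w: -1.501 1.664 -0.227 -10.287 -4.756 ; tip: -0.008 -0.738 0.764 ; tau: -11.887 -33.026 -14.767 4.775 -0.340
step 11 ; θ: 0.410 0.571 0.448 -2.123 -1.887 ; w: -1.523 0.849 -0.266 -10.695 -3.681 ; tip: 0.002 -0.686 0.706 ; tau: -4.622 -35.510 -14.141 5.729 -0.106
step 12 ; θ: 0.387 0.577 0.445 -2.286 -1.934 ; w: -1.519 -0.090 -0.159 -11.040 -2.571 ; tip: 0.011 -0.635 0.651 ; tau: 2.934 -38.499 -13.649 6.704 -0.022
step 13 ; θ: 0.365 0.568 0.444 -2.453 -1.965 ; w: -1.480 -1.151 0.099 -11.256 -1.471 ; tip: 0.019 -0.586 0.599 ; tau: 10.982 -42.420 -13.181 7.731 -0.068
step 14 ; θ: 0.344 0.542 0.448 -2.622 -1.979 ; w: -1.402 -2.340 0.519 -11.297 -0.437 ; tip: 0.028 -0.538 0.551 ; tau: 20.091 -47.187 -12.156 8.855 -0.208
step 15 ; θ: 0.324 0.497 0.460 -2.791 -1.979 ; w: -1.279 -3.656 1.114 -11.142 0.452 ; tip: 0.036 -0.493 0.507 ; tau: 31.214 -51.035 -8.900 10.063 -0.395
step 16 ; θ: 0.306 0.432 0.483 -2.955 -1.967 ; w: -1.105 -5.058 1.939 -10.789 1.117 ; tip: 0.046 -0.452 0.468 ; tau: 44.215 -47.244 0.043 11.060 -0.571
step 17 ; θ: 0.290 0.346 0.521 -3.113 -1.947 ; w: -0.904 -6.344 3.134 -10.198 1.488 ; tip: 0.058 -0.417 0.434 ; tau: 53.302 -23.355 17.140 10.949 -0.659
step 18 ; θ: 0.278 0.245 0.582 -3.259 -1.924 ; w: -0.769 -6.974 4.818 -9.209 1.521 ; tip: 0.069 -0.390 0.406 ; tau: 46.966 19.785 33.891 8.977 -0.550
step 19 ; θ: 0.266 0.145 0.669 -3.386 -1.903 ; w: -0.818 -6.350 6.724 -7.686 1.293 ; tip: 0.078 -0.368 0.383 ; tau: 25.901 53.837 36.291 6.061 -0.208
step 20 ; θ: 0.252 0.063 0.782 -3.487 -1.885 ; w: -1.030 -4.607 8.269 -5.884 1.049 ; tip: 0.080 -0.352 0.361 ; tau: 4.032 62.964 26.432 3.462 0.195
step 21 ; θ: 0.235 0.010 0.913 -3.563 -1.869 ; w: -1.283 -2.409 9.215 -4.327 1.029 ; tip: 0.075 -0.335 0.339 ; tau: -10.989 55.283 14.082 1.578 0.378
step 22 ; θ: 0.214 -0.010 1.054 -3.620 -1.852 ; w: -1.491 -0.235 9.676 -3.380 1.281 ; tip: 0.064 -0.317 0.314 ; tau: -19.325 41.113 4.287 0.486 0.201
step 23 ; θ: 0.191 0.001 1.200 -3.668 -1.830 ; w: -1.622 1.734 9.815 -3.138 1.677 ; tip: 0.048 -0.296 0.286 ; tau: -23.362 26.008 -1.971 0.166 -0.258
step 24 ; θ: 0.166 0.040 1.346 -3.717 -1.802 ; w: -1.674 3.484 9.737 -3.502 2.025 ; tip: 0.029 -0.274 0.256 ; tau: -25.286 12.375 -5.122 0.480 -0.803
step 25 ; θ: 0.141 0.104 1.490 -3.775 -1.771 ; w: -1.666 5.043 9.513 -4.300 2.160 ; tip: 0.009 -0.250 0.225 ; tau: -26.644 0.939 -5.787 1.258 -1.253
step 26 ; θ: 0.116 0.190 1.631 -3.847 -1.739 ; w: -1.633 6.439 9.206 -5.358 1.976 ; tip: -0.012 -0.226 0.194 ; tau: -28.513 -8.659 -4.294 2.389 -1.498
step 27 ; θ: 0.092 0.295 1.766 -3.936 -1.713 ; w: -1.616 7.679 8.884 -6.539 1.426 ; tip: -0.033 -0.204 0.164 ; tau: -31.834 -17.586 -0.335 3.885 -1.511
step 28 ; θ: 0.067 0.418 1.898 -4.043 -1.698 ; w: -1.662 8.714 8.632 -7.744 0.525 ; tip: -0.054 -0.185 0.135 ; tau: -37.971 -27.787 7.543 5.953 -1.327
step 29 ; θ: 0.041 0.554 2.027 -4.169 -1.699 ; w: -1.825 9.406 8.571 -8.908 -0.657 ; tip: -0.075 -0.171 0.109 ; tau: -49.649 -42.660 23.189 9.126 -1.028
step 30 ; θ: 0.011 0.696 2.159 -4.311 -1.719 ; w: -2.152 9.372 8.887 -9.967 -1.963 ; tip: -0.097 -0.164 0.087 ; tau: -68.797 -67.808 54.102 14.015 -0.746
step 31 ; θ: -0.025 0.823 2.299 -4.467 -1.757 ; w: -2.500 7.211 9.498 -10.312 -2.760 ; tip: -0.119 -0.166 0.072 ; tau: -35.305 -79.707 68.739 12.280 -1.104
step 32 ; θ: -0.055 0.878 2.429 -4.594 -1.784 ; w: -1.423 -0.942 7.272 -5.649 -0.047 ; tip: -0.142 -0.177 0.065 ; tau: 89.591 -33.943 15.233 -3.456 -3.896
step 33 ; θ: -0.054 0.805 2.509 -4.630 -1.759 ; w: 1.312 -8.986 3.211 0.966 3.446 ; tip: -0.165 -0.182 0.058 ; tau: 90.704 -31.184 32.793 -4.655 -5.576
step 34 ; θ: -0.021 0.648 2.559 -4.611 -1.711 ; w: 3.061 -11.758 3.549 1.417 2.983 ; tip: -0.184 -0.173 0.043 ; tau: 56.108 -27.367 39.875 -0.416 -3.516
step 35 ; θ: 0.032 0.469 2.627 -4.604 -1.676 ; w: 3.952 -11.872 5.719 -0.791 1.627 ; tip: -0.196 -0.153 0.019 ; tau: 27.049 -15.142 26.428 2.964 -1.273
step 36 ; θ: 0.095 0.300 2.728 -4.635 -1.659 ; w: 4.639 -10.378 8.089 -3.729 0.372 ; tip: -0.205 -0.126 -0.011 ; tau: 9.902 -6.225 12.740 5.459 0.158
step 37 ; θ: 0.171 0.156 2.862 -4.709 -1.658 ; w: 5.636 -8.747 9.732 -6.262 -0.450 ; tip: -0.211 -0.096 -0.043


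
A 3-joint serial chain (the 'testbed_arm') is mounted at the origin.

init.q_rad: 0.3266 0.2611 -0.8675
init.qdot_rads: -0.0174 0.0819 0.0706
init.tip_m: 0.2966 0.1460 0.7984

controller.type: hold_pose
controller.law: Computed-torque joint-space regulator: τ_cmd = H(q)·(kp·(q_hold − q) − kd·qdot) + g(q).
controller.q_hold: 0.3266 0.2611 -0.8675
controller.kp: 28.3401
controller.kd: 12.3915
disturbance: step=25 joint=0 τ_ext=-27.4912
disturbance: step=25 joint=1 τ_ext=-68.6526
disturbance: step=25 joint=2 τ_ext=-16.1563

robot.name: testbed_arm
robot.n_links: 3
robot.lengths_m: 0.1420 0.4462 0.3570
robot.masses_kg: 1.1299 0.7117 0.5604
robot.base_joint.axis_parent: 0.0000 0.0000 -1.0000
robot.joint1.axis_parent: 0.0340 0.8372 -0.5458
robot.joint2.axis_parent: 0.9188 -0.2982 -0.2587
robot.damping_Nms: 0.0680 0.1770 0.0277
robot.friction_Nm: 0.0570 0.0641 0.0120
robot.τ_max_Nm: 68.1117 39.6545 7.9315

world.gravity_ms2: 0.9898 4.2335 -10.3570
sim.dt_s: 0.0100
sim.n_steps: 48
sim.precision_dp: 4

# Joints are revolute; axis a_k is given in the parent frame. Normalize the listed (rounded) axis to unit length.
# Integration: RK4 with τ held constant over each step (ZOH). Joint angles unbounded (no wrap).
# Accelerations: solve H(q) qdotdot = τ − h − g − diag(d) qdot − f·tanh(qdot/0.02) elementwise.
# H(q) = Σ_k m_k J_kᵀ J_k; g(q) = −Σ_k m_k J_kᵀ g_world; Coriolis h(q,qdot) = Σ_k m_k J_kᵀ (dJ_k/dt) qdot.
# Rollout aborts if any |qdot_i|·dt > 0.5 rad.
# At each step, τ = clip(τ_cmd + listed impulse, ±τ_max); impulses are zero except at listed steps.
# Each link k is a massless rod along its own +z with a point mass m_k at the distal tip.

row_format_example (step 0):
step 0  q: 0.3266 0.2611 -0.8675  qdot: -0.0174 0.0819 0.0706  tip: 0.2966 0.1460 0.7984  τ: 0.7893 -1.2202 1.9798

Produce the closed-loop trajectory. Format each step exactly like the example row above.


step 1  q: 0.3266 0.2618 -0.8669  qdot: 0.0029 0.0647 0.0508  tip: 0.2970 0.1456 0.7984  τ: 0.8031 -1.1759 1.9864
step 2  q: 0.3266 0.2624 -0.8665  qdot: 0.0072 0.0533 0.0401  tip: 0.2973 0.1453 0.7984  τ: 0.8186 -1.1358 1.9922
step 3  q: 0.3267 0.2629 -0.8661  qdot: 0.0080 0.0440 0.0322  tip: 0.2976 0.1450 0.7984  τ: 0.8332 -1.0996 1.9975
step 4  q: 0.3268 0.2633 -0.8658  qdot: 0.0079 0.0360 0.0256  tip: 0.2978 0.1448 0.7984  τ: 0.8463 -1.0672 2.0021
step 5  q: 0.3269 0.2636 -0.8656  qdot: 0.0074 0.0291 0.0201  tip: 0.2980 0.1446 0.7984  τ: 0.8579 -1.0383 2.0062
step 6  q: 0.3269 0.2639 -0.8654  qdot: 0.0068 0.0232 0.0156  tip: 0.2982 0.1444 0.7984  τ: 0.8680 -1.0128 2.0097
step 7  q: 0.3270 0.2641 -0.8653  qdot: 0.0059 0.0181 0.0119  tip: 0.2983 0.1443 0.7984  τ: 0.8768 -0.9905 2.0127
step 8  q: 0.3270 0.2642 -0.8652  qdot: 0.0050 0.0139 0.0090  tip: 0.2984 0.1442 0.7984  τ: 0.8844 -0.9713 2.0152
step 9  q: 0.3271 0.2644 -0.8651  qdot: 0.0040 0.0104 0.0066  tip: 0.2985 0.1441 0.7984  τ: 0.8908 -0.9550 2.0173
step 10  q: 0.3271 0.2645 -0.8650  qdot: 0.0030 0.0076 0.0048  tip: 0.2985 0.1441 0.7983  τ: 0.8961 -0.9413 2.0191
step 11  q: 0.3272 0.2645 -0.8650  qdot: 0.0022 0.0052 0.0033  tip: 0.2986 0.1441 0.7983  τ: 0.9005 -0.9299 2.0205
step 12  q: 0.3272 0.2646 -0.8650  qdot: 0.0015 0.0033 0.0021  tip: 0.2986 0.1440 0.7983  τ: 0.9041 -0.9204 2.0217
step 13  q: 0.3272 0.2646 -0.8649  qdot: 0.0009 0.0018 0.0011  tip: 0.2986 0.1440 0.7983  τ: 0.9071 -0.9125 2.0228
step 14  q: 0.3272 0.2646 -0.8649  qdot: 0.0003 0.0006 0.0003  tip: 0.2986 0.1440 0.7983  τ: 0.9096 -0.9060 2.0236
step 15  q: 0.3272 0.2646 -0.8649  qdot: -0.0001 -0.0005 -0.0004  tip: 0.2986 0.1440 0.7983  τ: 0.9115 -0.9006 2.0243
step 16  q: 0.3272 0.2646 -0.8649  qdot: -0.0004 -0.0013 -0.0009  tip: 0.2986 0.1440 0.7983  τ: 0.9132 -0.8961 2.0249
step 17  q: 0.3272 0.2646 -0.8650  qdot: -0.0007 -0.0019 -0.0013  tip: 0.2986 0.1440 0.7983  τ: 0.9145 -0.8923 2.0254
step 18  q: 0.3272 0.2646 -0.8650  qdot: -0.0009 -0.0024 -0.0017  tip: 0.2986 0.1440 0.7983  τ: 0.9156 -0.8892 2.0258
step 19  q: 0.3272 0.2645 -0.8650  qdot: -0.0010 -0.0029 -0.0020  tip: 0.2986 0.1440 0.7983  τ: 0.9164 -0.8866 2.0262
step 20  q: 0.3272 0.2645 -0.8650  qdot: -0.0012 -0.0032 -0.0022  tip: 0.2986 0.1441 0.7983  τ: 0.9171 -0.8843 2.0265
step 21  q: 0.3271 0.2645 -0.8650  qdot: -0.0013 -0.0034 -0.0024  tip: 0.2985 0.1441 0.7983  τ: 0.9177 -0.8824 2.0268
step 22  q: 0.3271 0.2644 -0.8651  qdot: -0.0014 -0.0036 -0.0025  tip: 0.2985 0.1441 0.7983  τ: 0.9182 -0.8808 2.0270
step 23  q: 0.3271 0.2644 -0.8651  qdot: -0.0014 -0.0038 -0.0026  tip: 0.2985 0.1441 0.7983  τ: 0.9185 -0.8794 2.0272
step 24  q: 0.3271 0.2644 -0.8651  qdot: -0.0015 -0.0039 -0.0027  tip: 0.2985 0.1442 0.7983  τ: 0.9188 -0.8782 2.0273
step 25  q: 0.3271 0.2643 -0.8651  qdot: -0.0015 -0.0040 -0.0027  tip: 0.2984 0.1442 0.7983  τ: -26.5722 -39.6545 -7.9315
step 26  q: 0.2992 0.2672 -0.8586  qdot: -5.5471 0.5779 1.2909  tip: 0.2957 0.1499 0.7994  τ: 4.3306 3.8178 3.3030
step 27  q: 0.2480 0.2726 -0.8472  qdot: -4.6945 0.4979 1.0010  tip: 0.2904 0.1605 0.8012  τ: 3.9198 2.9410 3.2397
step 28  q: 0.2049 0.2772 -0.8384  qdot: -3.9415 0.4197 0.7605  tip: 0.2858 0.1694 0.8025  τ: 3.5563 2.2181 3.1612
step 29  q: 0.1688 0.2810 -0.8318  qdot: -3.2820 0.3460 0.5621  tip: 0.2818 0.1770 0.8033  τ: 3.2347 1.6219 3.0750
step 30  q: 0.1388 0.2841 -0.8270  qdot: -2.7077 0.2783 0.3993  tip: 0.2783 0.1834 0.8039  τ: 2.9501 1.1292 2.9860
step 31  q: 0.1143 0.2866 -0.8237  qdot: -2.2098 0.2174 0.2665  tip: 0.2752 0.1888 0.8042  τ: 2.6981 0.7206 2.8980
step 32  q: 0.0944 0.2885 -0.8216  qdot: -1.7795 0.1634 0.1590  tip: 0.2726 0.1933 0.8043  τ: 2.4750 0.3802 2.8130
step 33  q: 0.0784 0.2899 -0.8204  qdot: -1.4084 0.1162 0.0727  tip: 0.2704 0.1970 0.8043  τ: 2.2772 0.0953 2.7326
step 34  q: 0.0660 0.2908 -0.8200  qdot: -1.0897 0.0755 0.0045  tip: 0.2686 0.2001 0.8042  τ: 2.1020 -0.1443 2.6573
step 35  q: 0.0564 0.2914 -0.8202  qdot: -0.8205 0.0421 -0.0440  tip: 0.2670 0.2026 0.8040  τ: 1.9466 -0.3469 2.5855
step 36  q: 0.0494 0.2917 -0.8209  qdot: -0.5917 0.0146 -0.0795  tip: 0.2658 0.2046 0.8038  τ: 1.8087 -0.5202 2.5192
step 37  q: 0.0444 0.2917 -0.8218  qdot: -0.4013 -0.0058 -0.1030  tip: 0.2648 0.2061 0.8036  τ: 1.6865 -0.6736 2.4589
step 38  q: 0.0412 0.2916 -0.8229  qdot: -0.2444 -0.0198 -0.1165  tip: 0.2640 0.2073 0.8033  τ: 1.5782 -0.8114 2.4043
step 39  q: 0.0394 0.2913 -0.8241  qdot: -0.1127 -0.0299 -0.1240  tip: 0.2635 0.2081 0.8031  τ: 1.4822 -0.9329 2.3550
step 40  q: 0.0388 0.2910 -0.8253  qdot: -0.0055 -0.0363 -0.1252  tip: 0.2632 0.2086 0.8029  τ: 1.3984 -1.0388 2.3108
step 41  q: 0.0391 0.2907 -0.8265  qdot: 0.0465 -0.0302 -0.1026  tip: 0.2630 0.2089 0.8026  τ: 1.3348 -1.1315 2.2711
step 42  q: 0.0397 0.2904 -0.8274  qdot: 0.0826 -0.0224 -0.0774  tip: 0.2629 0.2090 0.8025  τ: 1.2809 -1.2131 2.2357
step 43  q: 0.0407 0.2902 -0.8281  qdot: 0.1141 -0.0156 -0.0553  tip: 0.2630 0.2089 0.8024  τ: 1.2334 -1.2845 2.2039
step 44  q: 0.0420 0.2901 -0.8285  qdot: 0.1422 -0.0102 -0.0364  tip: 0.2632 0.2087 0.8023  τ: 1.1914 -1.3462 2.1756
step 45  q: 0.0435 0.2900 -0.8288  qdot: 0.1675 -0.0060 -0.0205  tip: 0.2635 0.2084 0.8022  τ: 1.1544 -1.3992 2.1505
step 46  q: 0.0453 0.2900 -0.8289  qdot: 0.1908 -0.0030 -0.0080  tip: 0.2638 0.2080 0.8022  τ: 1.1218 -1.4444 2.1285
step 47  q: 0.0473 0.2899 -0.8290  qdot: 0.2124 -0.0010 0.0011  tip: 0.2642 0.2074 0.8022  τ: 1.0932 -1.4830 2.1095
step 48  q: 0.0496 0.2899 -0.8289  qdot: 0.2319 0.0003 0.0077  tip: 0.2647 0.2068 0.8022


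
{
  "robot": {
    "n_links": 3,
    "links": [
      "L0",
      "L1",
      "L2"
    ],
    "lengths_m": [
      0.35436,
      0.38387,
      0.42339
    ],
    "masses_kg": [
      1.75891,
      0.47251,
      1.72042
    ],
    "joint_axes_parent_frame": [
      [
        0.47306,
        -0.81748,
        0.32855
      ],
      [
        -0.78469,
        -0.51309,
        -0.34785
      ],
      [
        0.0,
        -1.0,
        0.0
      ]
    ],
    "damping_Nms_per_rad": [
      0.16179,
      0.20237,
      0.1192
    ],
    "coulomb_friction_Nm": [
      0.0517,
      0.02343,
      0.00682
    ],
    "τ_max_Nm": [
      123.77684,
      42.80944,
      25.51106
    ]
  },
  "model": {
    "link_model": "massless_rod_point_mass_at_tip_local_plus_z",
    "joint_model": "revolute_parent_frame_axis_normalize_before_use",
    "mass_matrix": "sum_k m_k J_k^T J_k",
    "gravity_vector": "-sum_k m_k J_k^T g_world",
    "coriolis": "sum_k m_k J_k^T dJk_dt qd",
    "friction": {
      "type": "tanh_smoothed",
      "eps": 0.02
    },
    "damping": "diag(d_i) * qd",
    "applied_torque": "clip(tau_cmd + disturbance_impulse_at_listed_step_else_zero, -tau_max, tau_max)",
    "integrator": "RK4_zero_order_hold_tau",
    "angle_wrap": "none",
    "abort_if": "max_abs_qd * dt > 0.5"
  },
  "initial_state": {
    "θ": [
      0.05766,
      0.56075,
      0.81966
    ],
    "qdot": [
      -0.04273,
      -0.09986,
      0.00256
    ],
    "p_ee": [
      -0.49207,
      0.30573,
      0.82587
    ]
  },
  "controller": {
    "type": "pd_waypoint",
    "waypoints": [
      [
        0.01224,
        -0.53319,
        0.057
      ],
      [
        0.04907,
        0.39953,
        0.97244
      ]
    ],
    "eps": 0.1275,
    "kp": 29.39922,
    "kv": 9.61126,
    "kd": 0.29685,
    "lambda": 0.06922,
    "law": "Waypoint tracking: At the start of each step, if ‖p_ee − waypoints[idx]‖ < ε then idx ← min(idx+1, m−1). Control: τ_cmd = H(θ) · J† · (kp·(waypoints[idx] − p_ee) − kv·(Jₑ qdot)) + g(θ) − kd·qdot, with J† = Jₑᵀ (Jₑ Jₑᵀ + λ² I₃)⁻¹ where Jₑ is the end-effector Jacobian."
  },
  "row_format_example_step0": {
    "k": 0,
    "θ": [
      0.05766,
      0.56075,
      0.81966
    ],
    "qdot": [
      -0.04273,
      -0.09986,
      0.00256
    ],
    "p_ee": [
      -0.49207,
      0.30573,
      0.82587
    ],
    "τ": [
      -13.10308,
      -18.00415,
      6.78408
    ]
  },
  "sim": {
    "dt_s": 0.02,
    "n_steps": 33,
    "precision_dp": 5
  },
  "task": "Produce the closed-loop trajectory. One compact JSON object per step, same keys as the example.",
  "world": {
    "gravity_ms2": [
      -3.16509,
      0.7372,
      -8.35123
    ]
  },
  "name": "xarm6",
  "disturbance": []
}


{"k":1,"\u03b8":[0.04842,0.54781,0.85056],"qdot":[-0.86296,-1.17622,3.03262],"p_ee":[-0.48887,0.30076,0.82302],"\u03c4":[-11.98983,-16.04626,3.96924]}
{"k":2,"\u03b8":[0.02601,0.51705,0.93122],"qdot":[-1.35242,-1.87723,4.95722],"p_ee":[-0.48126,0.28823,0.81312],"\u03c4":[-9.69625,-14.28382,2.36749]}
{"k":3,"\u03b8":[-0.00335,0.47513,1.04166],"qdot":[-1.56366,-2.304,6.03353],"p_ee":[-0.46965,0.26997,0.79779],"\u03c4":[-7.19949,-12.69212,1.26447]}
{"k":4,"\u03b8":[-0.03488,0.42638,1.1678],"qdot":[-1.57708,-2.5724,6.55391],"p_ee":[-0.45454,0.24736,0.77821],"\u03c4":[-5.05317,-11.24234,0.2813]}
{"k":5,"\u03b8":[-0.0653,0.37307,1.30079],"qdot":[-1.45941,-2.76819,6.73785],"p_ee":[-0.43659,0.22152,0.75532],"\u03c4":[-3.42048,-9.9103,-0.72277]}
{"k":6,"\u03b8":[-0.09248,0.31609,1.43536],"qdot":[-1.25588,-2.94497,6.72381],"p_ee":[-0.41648,0.19342,0.72988],"\u03c4":[-2.26945,-8.6787,-1.76075]}
{"k":7,"\u03b8":[-0.11501,0.25547,1.56843],"qdot":[-0.99497,-3.13451,6.59262],"p_ee":[-0.39484,0.16385,0.70259],"\u03c4":[-1.50816,-7.53611,-2.79214]}
{"k":8,"\u03b8":[-0.13191,0.19077,1.69814],"qdot":[-0.69447,-3.35574,6.38997],"p_ee":[-0.37224,0.13355,0.67401],"\u03c4":[-1.04531,-6.47568,-3.76217]}
{"k":9,"\u03b8":[-0.14252,0.12122,1.82334],"qdot":[-0.36593,-3.62009,6.14106],"p_ee":[-0.34919,0.10313,0.64467],"\u03c4":[-0.81076,-5.49453,-4.61991]}
{"k":10,"\u03b8":[-0.14637,0.0459,1.94325],"qdot":[-0.01741,-3.93381,5.85932],"p_ee":[-0.32614,0.07318,0.615],"\u03c4":[-0.75909,-4.59374,-5.32532]}
{"k":11,"\u03b8":[-0.14312,-0.03621,2.05729],"qdot":[0.3436,-4.29849,5.55175],"p_ee":[-0.30352,0.04421,0.58541],"\u03c4":[-0.85287,-3.77857,-5.85156]}
{"k":12,"\u03b8":[-0.13256,-0.12609,2.16497],"qdot":[0.71329,-4.70991,5.22082],"p_ee":[-0.28176,0.01667,0.55624],"\u03c4":[-1.10836,-3.05877,-6.1844]}
{"k":13,"\u03b8":[-0.11457,-0.22459,2.26584],"qdot":[1.0871,-5.15734,4.868],"p_ee":[-0.26129,-0.00907,0.52777],"\u03c4":[-1.54348,-2.44812,-6.32055]}
{"k":14,"\u03b8":[-0.08912,-0.33226,2.35947],"qdot":[1.45982,-5.62304,4.49487],"p_ee":[-0.24257,-0.03271,0.50025],"\u03c4":[-2.18104,-1.96254,-6.26684]}
{"k":15,"\u03b8":[-0.05628,-0.44925,2.44547],"qdot":[1.82483,-6.08375,4.10375],"p_ee":[-0.22604,-0.0541,0.47388],"\u03c4":[-3.04107,-1.61613,-6.03871]}
{"k":16,"\u03b8":[-0.01631,-0.57522,2.52351],"qdot":[2.17244,-6.51462,3.6975],"p_ee":[-0.21207,-0.07318,0.44883],"\u03c4":[-4.12605,-1.41438,-5.65888]}
{"k":17,"\u03b8":[0.03031,-0.70937,2.59331],"qdot":[2.48793,-6.89413,3.27802],"p_ee":[-0.20096,-0.09008,0.42525],"\u03c4":[-5.40556,-1.34571,-5.15618]}
{"k":18,"\u03b8":[0.08274,-0.85049,2.65459],"qdot":[2.75004,-7.20665,2.84428],"p_ee":[-0.19283,-0.10509,0.40326],"\u03c4":[-6.80634,-1.37435,-4.56462]}
{"k":19,"\u03b8":[0.13965,-0.99711,2.70702],"qdot":[2.93134,-7.44023,2.3911],"p_ee":[-0.18762,-0.11869,0.38297],"\u03c4":[-8.21341,-1.43957,-3.9217]}
{"k":20,"\u03b8":[0.19912,-1.1475,2.75012],"qdot":[3.00211,-7.5807,1.91011],"p_ee":[-0.18502,-0.13145,0.36441],"\u03c4":[-9.4844,-1.46558,-3.26462]}
{"k":21,"\u03b8":[0.2587,-1.29957,2.78325],"qdot":[2.939,-7.60769,1.39403],"p_ee":[-0.18448,-0.14406,0.34756],"\u03c4":[-10.4753,-1.38177,-2.62358]}
{"k":22,"\u03b8":[0.31564,-1.45079,2.80571],"qdot":[2.73726,-7.49807,0.84371],"p_ee":[-0.18517,-0.15717,0.33224],"\u03c4":[-11.0742,-1.1442,-2.01396]}
{"k":23,"\u03b8":[0.36735,-1.59824,2.81694],"qdot":[2.41989,-7.23568,0.27431],"p_ee":[-0.18609,-0.17126,0.31813],"\u03c4":[-11.23688,-0.74436,-1.43207]}
{"k":24,"\u03b8":[0.41197,-1.73884,2.81685],"qdot":[2.0346,-6.81871,-0.28487],"p_ee":[-0.18616,-0.18656,0.30481],"\u03c4":[-11.00926,-0.20147,-0.86116]}
{"k":25,"\u03b8":[0.4487,-1.86958,2.80595],"qdot":[1.63633,-6.25695,-0.8013],"p_ee":[-0.18449,-0.20293,0.29181],"\u03c4":[-10.51557,0.4463,-0.28077]}
{"k":26,"\u03b8":[0.47773,-1.98776,2.7854],"qdot":[1.26957,-5.56874,-1.24861],"p_ee":[-0.18056,-0.21993,0.27871],"\u03c4":[-9.90967,1.13984,0.31538]}
{"k":27,"\u03b8":[0.49999,-2.09116,2.75674],"qdot":[0.96095,-4.78467,-1.61042],"p_ee":[-0.17427,-0.23702,0.2653],"\u03c4":[-9.31625,1.80189,0.90915]}
{"k":28,"\u03b8":[0.51676,-2.17834,2.72175],"qdot":[0.72104,-3.95191,-1.88054],"p_ee":[-0.1659,-0.25371,0.25158],"\u03c4":[-8.79741,2.36075,1.46463]}
{"k":29,"\u03b8":[0.52941,-2.24891,2.68226],"qdot":[0.54962,-3.12866,-2.06093],"p_ee":[-0.15596,-0.26967,0.23773],"\u03c4":[-8.35986,2.77851,1.94242]}
{"k":30,"\u03b8":[0.53927,-2.30364,2.63999],"qdot":[0.44009,-2.36883,-2.15986],"p_ee":[-0.14498,-0.28474,0.22403],"\u03c4":[-7.98499,3.05793,2.31378]}
{"k":31,"\u03b8":[0.54746,-2.34418,2.59644],"qdot":[0.38264,-1.70821,-2.18975],"p_ee":[-0.13349,-0.29893,0.21077],"\u03c4":[-7.65418,3.22714,2.56712]}
{"k":32,"\u03b8":[0.55493,-2.37265,2.55285],"qdot":[0.36637,-1.16065,-2.1648],"p_ee":[-0.12186,-0.31227,0.1982],"\u03c4":[-7.35821,3.31999,2.70633]}
{"k":33,"\u03b8":[0.5624,-2.39129,2.51017],"qdot":[0.38094,-0.7226,-2.09881],"p_ee":[-0.11038,-0.32485,0.18647]}


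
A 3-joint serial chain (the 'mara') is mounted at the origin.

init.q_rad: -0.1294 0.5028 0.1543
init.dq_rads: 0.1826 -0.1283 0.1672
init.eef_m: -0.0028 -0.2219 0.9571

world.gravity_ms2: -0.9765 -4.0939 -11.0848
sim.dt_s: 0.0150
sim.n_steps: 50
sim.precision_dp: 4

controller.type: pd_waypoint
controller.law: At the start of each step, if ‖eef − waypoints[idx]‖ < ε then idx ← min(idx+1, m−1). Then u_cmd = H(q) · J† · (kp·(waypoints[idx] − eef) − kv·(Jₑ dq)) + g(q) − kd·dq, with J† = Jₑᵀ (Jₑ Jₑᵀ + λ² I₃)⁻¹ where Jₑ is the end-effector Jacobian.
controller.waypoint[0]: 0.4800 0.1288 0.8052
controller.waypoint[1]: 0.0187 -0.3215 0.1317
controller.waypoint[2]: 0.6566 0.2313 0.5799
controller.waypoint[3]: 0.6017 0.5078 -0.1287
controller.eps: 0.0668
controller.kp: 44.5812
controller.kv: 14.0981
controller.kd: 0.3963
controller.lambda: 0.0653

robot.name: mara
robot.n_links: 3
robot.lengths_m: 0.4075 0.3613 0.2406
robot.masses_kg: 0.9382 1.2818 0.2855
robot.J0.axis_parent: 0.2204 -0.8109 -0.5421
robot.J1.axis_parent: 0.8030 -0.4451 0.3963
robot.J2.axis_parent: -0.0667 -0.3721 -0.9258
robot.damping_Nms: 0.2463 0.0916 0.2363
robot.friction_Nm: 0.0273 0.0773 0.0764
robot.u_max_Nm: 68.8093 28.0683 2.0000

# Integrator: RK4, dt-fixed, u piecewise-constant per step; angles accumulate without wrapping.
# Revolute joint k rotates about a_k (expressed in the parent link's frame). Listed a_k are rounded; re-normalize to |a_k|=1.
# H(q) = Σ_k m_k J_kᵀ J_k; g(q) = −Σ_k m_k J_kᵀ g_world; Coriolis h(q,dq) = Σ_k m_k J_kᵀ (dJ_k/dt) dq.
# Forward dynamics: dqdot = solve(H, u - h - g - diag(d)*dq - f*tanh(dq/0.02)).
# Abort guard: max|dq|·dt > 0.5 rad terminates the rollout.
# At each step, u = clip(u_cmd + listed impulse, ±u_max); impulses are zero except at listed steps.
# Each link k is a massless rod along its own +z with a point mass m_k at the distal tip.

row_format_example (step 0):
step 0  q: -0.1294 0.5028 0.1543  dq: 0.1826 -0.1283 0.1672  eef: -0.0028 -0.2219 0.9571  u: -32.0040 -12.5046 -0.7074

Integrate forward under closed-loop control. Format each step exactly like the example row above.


step 1  q: -0.1298 0.4999 0.1521  dq: -0.2531 -0.2422 0.4446  eef: -0.0019 -0.2204 0.9578  u: -25.9288 -10.8700 -0.6827
step 2  q: -0.1358 0.4955 0.1464  dq: -0.5857 -0.3317 0.1960  eef: 0.0046 -0.2170 0.9591  u: -20.3850 -9.4658 -0.4618
step 3  q: -0.1463 0.4899 0.1431  dq: -0.8477 -0.3988 0.3824  eef: 0.0150 -0.2120 0.9607  u: -16.2223 -8.3397 -0.4457
step 4  q: -0.1602 0.4834 0.1375  dq: -1.0414 -0.4483 0.2083  eef: 0.0288 -0.2057 0.9625  u: -12.4170 -7.3667 -0.2945
step 5  q: -0.1767 0.4763 0.1335  dq: -1.1886 -0.4827 0.3339  eef: 0.0448 -0.1983 0.9642  u: -9.5569 -6.5825 -0.2842
step 6  q: -0.1951 0.4688 0.1278  dq: -1.2906 -0.5053 0.2136  eef: 0.0626 -0.1901 0.9656  u: -6.9395 -5.9000 -0.1815
step 7  q: -0.2147 0.4610 0.1233  dq: -1.3621 -0.5179 0.2980  eef: 0.0815 -0.1812 0.9667  u: -4.9679 -5.3467 -0.1750
step 8  q: -0.2352 0.4531 0.1175  dq: -1.4041 -0.5230 0.2156  eef: 0.1011 -0.1718 0.9674  u: -3.1633 -4.8620 -0.1056
step 9  q: -0.2562 0.4452 0.1126  dq: -1.4264 -0.5219 0.2723  eef: 0.1209 -0.1619 0.9676  u: -1.8007 -4.4664 -0.1016
step 10  q: -0.2774 0.4373 0.1068  dq: -1.4296 -0.5161 0.2162  eef: 0.1409 -0.1518 0.9673  u: -0.5550 -4.1182 -0.0550
step 11  q: -0.2985 0.4295 0.1015  dq: -1.4204 -0.5066 0.2543  eef: 0.1606 -0.1415 0.9665  u: 0.3871 -3.8324 -0.0526
step 12  q: -0.3194 0.4219 0.0957  dq: -1.3993 -0.4945 0.2164  eef: 0.1800 -0.1312 0.9653  u: 1.2462 -3.5799 -0.0215
step 13  q: -0.3400 0.4145 0.0903  dq: -1.3706 -0.4803 0.2422  eef: 0.1988 -0.1208 0.9637  u: 1.8960 -3.3716 -0.0203
step 14  q: -0.3600 0.4073 0.0845  dq: -1.3346 -0.4646 0.2167  eef: 0.2171 -0.1104 0.9616  u: 2.4861 -3.1872 0.0003
step 15  q: -0.3795 0.4003 0.0789  dq: -1.2945 -0.4481 0.2341  eef: 0.2347 -0.1002 0.9592  u: 2.9316 -3.0346 0.0007
step 16  q: -0.3983 0.3936 0.0731  dq: -1.2504 -0.4309 0.2171  eef: 0.2516 -0.0901 0.9566  u: 3.3338 -2.8994 0.0141
step 17  q: -0.4165 0.3872 0.0674  dq: -1.2043 -0.4135 0.2290  eef: 0.2677 -0.0802 0.9536  u: 3.6358 -2.7871 0.0139
step 18  q: -0.4340 0.3810 0.0616  dq: -1.1563 -0.3961 0.2177  eef: 0.2831 -0.0706 0.9505  u: 3.9065 -2.6879 0.0225
step 19  q: -0.4507 0.3751 0.0559  dq: -1.1078 -0.3788 0.2259  eef: 0.2977 -0.0612 0.9472  u: 4.1078 -2.6053 0.0219
step 20  q: -0.4667 0.3695 0.0501  dq: -1.0589 -0.3618 0.2185  eef: 0.3115 -0.0521 0.9438  u: 4.2865 -2.5324 0.0272
step 21  q: -0.4820 0.3641 0.0444  dq: -1.0105 -0.3452 0.2242  eef: 0.3246 -0.0433 0.9403  u: 4.4170 -2.4717 0.0264
step 22  q: -0.4965 0.3590 0.0386  dq: -0.9625 -0.3290 0.2194  eef: 0.3369 -0.0348 0.9367  u: 4.5313 -2.4183 0.0295
step 23  q: -0.5104 0.3540 0.0328  dq: -0.9156 -0.3134 0.2234  eef: 0.3486 -0.0267 0.9331  u: 4.6125 -2.3739 0.0285
step 24  q: -0.5235 0.3494 0.0271  dq: -0.8697 -0.2983 0.2204  eef: 0.3596 -0.0188 0.9295  u: 4.6821 -2.3349 0.0301
step 25  q: -0.5360 0.3449 0.0213  dq: -0.8252 -0.2839 0.2233  eef: 0.3699 -0.0113 0.9259  u: 4.7290 -2.3025 0.0290
step 26  q: -0.5478 0.3407 0.0156  dq: -0.7821 -0.2700 0.2215  eef: 0.3797 -0.0040 0.9224  u: 4.7678 -2.2742 0.0296
step 27  q: -0.5590 0.3367 0.0098  dq: -0.7406 -0.2567 0.2236  eef: 0.3888 0.0029 0.9189  u: 4.7911 -2.2507 0.0284
step 28  q: -0.5696 0.3328 0.0041  dq: -0.7006 -0.2440 0.2225  eef: 0.3974 0.0095 0.9155  u: 4.8089 -2.2303 0.0285
step 29  q: -0.5796 0.3292 -0.0017  dq: -0.6623 -0.2320 0.2241  eef: 0.4055 0.0158 0.9122  u: 4.8162 -2.2134 0.0273
step 30  q: -0.5890 0.3257 -0.0074  dq: -0.6255 -0.2205 0.2236  eef: 0.4131 0.0218 0.9089  u: 4.8199 -2.1988 0.0269
step 31  q: -0.5979 0.3224 -0.0132  dq: -0.5904 -0.2096 0.2248  eef: 0.4202 0.0275 0.9058  u: 4.8167 -2.1868 0.0257
step 32  q: -0.6062 0.3193 -0.0189  dq: -0.5569 -0.1992 0.2246  eef: 0.4268 0.0329 0.9027  u: 4.8111 -2.1764 0.0250
step 33  q: -0.6141 0.3163 -0.0246  dq: -0.5249 -0.1894 0.2256  eef: 0.4331 0.0381 0.8998  u: 4.8011 -2.1679 0.0238
step 34  q: -0.6215 0.3135 -0.0304  dq: -0.4945 -0.1801 0.2256  eef: 0.4389 0.0430 0.8969  u: 4.7897 -2.1606 0.0230
step 35  q: -0.6285 0.3108 -0.0361  dq: -0.4656 -0.1713 0.2264  eef: 0.4444 0.0476 0.8942  u: 4.7755 -2.1546 0.0219
step 36  q: -0.6350 0.3082 -0.0419  dq: -0.4381 -0.1629 0.2266  eef: 0.4496 0.0521 0.8915  u: 4.7606 -2.1495 0.0210
step 37  q: -0.6411 0.3058 -0.0476  dq: -0.4119 -0.1550 0.2273  eef: 0.4544 0.0563 0.8890  u: 4.7440 -2.1454 0.0199
step 38  q: -0.6469 0.3035 -0.0534  dq: -0.3872 -0.1476 0.2275  eef: 0.4590 0.0602 0.8866  u: 4.7271 -2.1419 0.0190
step 39  q: -0.6523 0.3012 -0.0591  dq: -0.3637 -0.1405 0.2281  eef: 0.4632 0.0640 0.8843  u: 4.7094 -2.1390 0.0179
step 40  q: -0.6573 0.2991 -0.0649  dq: -0.3414 -0.1339 0.2284  eef: 0.4672 0.0676 0.8821  u: 4.6916 -2.1366 0.0170
step 41  q: -0.6621 0.2971 -0.0707  dq: -0.3203 -0.1276 0.2289  eef: 0.4709 0.0710 0.8800  u: 4.6735 -2.1347 0.0159
step 42  q: -0.6665 0.2952 -0.0764  dq: -0.3003 -0.1217 0.2292  eef: 0.4744 0.0742 0.8780  u: 4.6556 -2.1330 0.0150
step 43  q: -0.6706 0.2934 -0.0822  dq: -0.2813 -0.1161 0.2297  eef: 0.4777 0.0772 0.8761  u: 4.6376 -2.1317 0.0140
step 44  q: -0.6744 0.2917 -0.0880  dq: -0.2634 -0.1108 0.2300  eef: 0.4808 0.0801 0.8743  u: 4.6200 -2.1305 0.0130
step 45  q: -0.6780 0.2900 -0.0938  dq: -0.2465 -0.1058 0.2304  eef: 0.4837 0.0828 0.8726  u: 4.6025 -2.1296 0.0121
step 46  q: -0.6814 0.2884 -0.0996  dq: -0.2305 -0.1011 0.2308  eef: 0.4864 0.0853 0.8709  u: 4.5854 -2.1287 0.0112
step 47  q: -0.6845 0.2869 -0.1054  dq: -0.2153 -0.0967 0.2312  eef: 0.4889 0.0878 0.8694  u: 4.5685 -2.1280 0.0102
step 48  q: -0.6874 0.2855 -0.1112  dq: -0.2010 -0.0925 0.2315  eef: 0.4913 0.0900 0.8679  u: 4.5521 -2.1274 0.0093
step 49  q: -0.6900 0.2841 -0.1171  dq: -0.1874 -0.0886 0.2319  eef: 0.4935 0.0922 0.8665  u: 4.5361 -2.1268 0.0084
step 50  q: -0.6925 0.2828 -0.1229  dq: -0.1746 -0.0849 0.2322  eef: 0.4956 0.0943 0.8652


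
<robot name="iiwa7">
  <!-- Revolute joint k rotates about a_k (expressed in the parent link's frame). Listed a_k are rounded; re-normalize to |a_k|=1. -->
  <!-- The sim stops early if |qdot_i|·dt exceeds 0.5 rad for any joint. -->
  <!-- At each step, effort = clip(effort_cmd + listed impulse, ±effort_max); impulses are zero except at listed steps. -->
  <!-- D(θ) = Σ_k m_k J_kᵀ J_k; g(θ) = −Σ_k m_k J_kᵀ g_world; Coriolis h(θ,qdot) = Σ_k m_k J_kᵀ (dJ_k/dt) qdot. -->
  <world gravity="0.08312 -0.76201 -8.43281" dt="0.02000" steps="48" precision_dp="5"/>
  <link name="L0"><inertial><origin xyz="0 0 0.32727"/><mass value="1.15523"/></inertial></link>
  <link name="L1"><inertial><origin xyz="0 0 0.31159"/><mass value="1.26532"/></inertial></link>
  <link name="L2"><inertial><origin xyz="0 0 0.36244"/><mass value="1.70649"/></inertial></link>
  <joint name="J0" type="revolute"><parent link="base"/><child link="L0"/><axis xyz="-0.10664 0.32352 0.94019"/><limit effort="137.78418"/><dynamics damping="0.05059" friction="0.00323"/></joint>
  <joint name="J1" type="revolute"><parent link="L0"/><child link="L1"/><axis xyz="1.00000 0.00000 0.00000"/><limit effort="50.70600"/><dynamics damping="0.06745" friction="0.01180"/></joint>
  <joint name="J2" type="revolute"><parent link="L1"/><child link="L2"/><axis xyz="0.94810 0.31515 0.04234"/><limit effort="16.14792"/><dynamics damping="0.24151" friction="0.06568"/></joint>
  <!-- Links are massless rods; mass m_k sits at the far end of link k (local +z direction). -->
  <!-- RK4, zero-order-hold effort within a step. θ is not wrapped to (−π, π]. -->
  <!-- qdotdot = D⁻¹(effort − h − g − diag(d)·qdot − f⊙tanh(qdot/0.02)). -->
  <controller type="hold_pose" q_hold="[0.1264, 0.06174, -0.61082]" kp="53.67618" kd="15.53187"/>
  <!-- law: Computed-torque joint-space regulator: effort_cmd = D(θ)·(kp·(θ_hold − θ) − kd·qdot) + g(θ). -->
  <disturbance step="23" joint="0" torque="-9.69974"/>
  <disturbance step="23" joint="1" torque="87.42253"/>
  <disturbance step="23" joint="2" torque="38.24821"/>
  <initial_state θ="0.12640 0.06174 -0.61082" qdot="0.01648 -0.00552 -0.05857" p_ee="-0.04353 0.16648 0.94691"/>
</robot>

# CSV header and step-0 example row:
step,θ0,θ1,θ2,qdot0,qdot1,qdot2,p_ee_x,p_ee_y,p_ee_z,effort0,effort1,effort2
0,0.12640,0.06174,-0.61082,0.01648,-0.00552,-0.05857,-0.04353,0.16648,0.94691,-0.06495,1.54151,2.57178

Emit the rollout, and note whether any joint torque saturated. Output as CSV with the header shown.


step,θ0,θ1,θ2,qdot0,qdot1,qdot2,p_ee_x,p_ee_y,p_ee_z,effort0,effort1,effort2
1,0.12660,0.06152,-0.61154,0.00436,-0.01528,-0.01575,-0.04361,0.16683,0.94674,-0.05563,1.44040,2.49601
2,0.12664,0.06121,-0.61169,0.00076,-0.01367,-0.00255,-0.04365,0.16706,0.94666,-0.04895,1.36208,2.45097
3,0.12665,0.06099,-0.61171,0.00023,-0.00891,-0.00042,-0.04367,0.16721,0.94661,-0.04391,1.30228,2.42252
4,0.12665,0.06085,-0.61171,0.00010,-0.00498,0.00009,-0.04368,0.16729,0.94659,-0.04006,1.25696,2.40182
5,0.12665,0.06078,-0.61171,0.00001,-0.00211,0.00034,-0.04369,0.16733,0.94658,-0.03711,1.22273,2.38631
6,0.12665,0.06075,-0.61170,-0.00006,-0.00008,0.00050,-0.04369,0.16735,0.94658,-0.03485,1.19692,2.37465
7,0.12665,0.06077,-0.61169,-0.00013,0.00131,0.00061,-0.04368,0.16733,0.94658,-0.03314,1.17747,2.36588
8,0.12665,0.06080,-0.61167,-0.00019,0.00224,0.00068,-0.04368,0.16731,0.94659,-0.03183,1.16283,2.35930
9,0.12664,0.06085,-0.61166,-0.00023,0.00283,0.00073,-0.04367,0.16727,0.94660,-0.03085,1.15181,2.35436
10,0.12664,0.06091,-0.61165,-0.00026,0.00317,0.00075,-0.04367,0.16723,0.94661,-0.03011,1.14353,2.35066
11,0.12663,0.06098,-0.61163,-0.00027,0.00333,0.00075,-0.04366,0.16719,0.94663,-0.02955,1.13732,2.34789
12,0.12663,0.06104,-0.61162,-0.00028,0.00337,0.00075,-0.04366,0.16714,0.94664,-0.02914,1.13266,2.34582
13,0.12662,0.06111,-0.61160,-0.00029,0.00332,0.00074,-0.04365,0.16710,0.94666,-0.02883,1.12917,2.34427
14,0.12662,0.06118,-0.61159,-0.00028,0.00321,0.00073,-0.04364,0.16705,0.94667,-0.02861,1.12657,2.34312
15,0.12661,0.06124,-0.61157,-0.00028,0.00307,0.00071,-0.04364,0.16701,0.94668,-0.02845,1.12464,2.34227
16,0.12661,0.06130,-0.61156,-0.00027,0.00290,0.00069,-0.04363,0.16697,0.94670,-0.02834,1.12320,2.34163
17,0.12660,0.06136,-0.61154,-0.00026,0.00271,0.00067,-0.04363,0.16693,0.94671,-0.02826,1.12215,2.34116
18,0.12660,0.06141,-0.61153,-0.00024,0.00253,0.00065,-0.04362,0.16689,0.94672,-0.02821,1.12137,2.34082
19,0.12659,0.06146,-0.61152,-0.00023,0.00234,0.00063,-0.04362,0.16686,0.94673,-0.02817,1.12081,2.34057
20,0.12659,0.06150,-0.61151,-0.00022,0.00216,0.00060,-0.04361,0.16683,0.94674,-0.02815,1.12041,2.34038
21,0.12658,0.06154,-0.61149,-0.00020,0.00198,0.00058,-0.04361,0.16680,0.94675,-0.02815,1.12012,2.34025
22,0.12658,0.06158,-0.61148,-0.00019,0.00182,0.00057,-0.04360,0.16677,0.94676,-0.02815,1.11992,2.34015
23,0.12657,0.06162,-0.61147,-0.00018,0.00166,0.00055,-0.04360,0.16675,0.94677,-9.72789,50.70600,16.14792
24,0.12443,0.08450,-0.63602,-0.22969,2.25998,-2.38700,-0.04521,0.15952,0.94585,3.11189,-14.98675,-2.20827
25,0.11991,0.12118,-0.67307,-0.21208,1.42657,-1.36009,-0.04767,0.14731,0.94445,2.35932,-11.23253,-1.23233
26,0.11608,0.14394,-0.69373,-0.16698,0.85920,-0.72829,-0.04911,0.13907,0.94379,1.78122,-8.32722,-0.42025
27,0.11320,0.15717,-0.70423,-0.11931,0.46912,-0.33314,-0.04990,0.13383,0.94361,1.33743,-6.08667,0.24037
28,0.11123,0.16384,-0.70835,-0.07704,0.20051,-0.08402,-0.05027,0.13083,0.94372,0.99667,-4.36303,0.76770
29,0.11005,0.16604,-0.70852,-0.03822,0.02447,0.05578,-0.05035,0.12948,0.94397,0.73508,-3.03941,1.19784
30,0.10966,0.16547,-0.70683,-0.00113,-0.08039,0.11231,-0.05027,0.12931,0.94421,0.53467,-2.02991,1.55766
31,0.10990,0.16317,-0.70426,0.02547,-0.15010,0.14533,-0.05009,0.13000,0.94440,0.38250,-1.25796,1.83317
32,0.11059,0.15972,-0.70117,0.04401,-0.19483,0.16353,-0.04984,0.13125,0.94452,0.26698,-0.66751,2.04245
33,0.11160,0.15556,-0.69782,0.05649,-0.22152,0.17189,-0.04956,0.13289,0.94460,0.17951,-0.21672,2.20018
34,0.11281,0.15100,-0.69437,0.06429,-0.23529,0.17374,-0.04926,0.13476,0.94464,0.11371,0.12669,2.31804
35,0.11414,0.14625,-0.69093,0.06852,-0.23989,0.17134,-0.04896,0.13675,0.94464,0.06462,0.38761,2.40520
36,0.11553,0.14148,-0.68757,0.07004,-0.23807,0.16622,-0.04866,0.13878,0.94462,0.02840,0.58521,2.46883
37,0.11692,0.13679,-0.68432,0.06957,-0.23186,0.15943,-0.04837,0.14080,0.94457,0.00201,0.73425,2.51449
38,0.11830,0.13225,-0.68122,0.06766,-0.22275,0.15168,-0.04810,0.14277,0.94452,-0.01690,0.84609,2.54647
39,0.11962,0.12791,-0.67827,0.06475,-0.21183,0.14347,-0.04784,0.14466,0.94445,-0.03016,0.92947,2.56809
40,0.12088,0.12379,-0.67549,0.06118,-0.19989,0.13513,-0.04760,0.14645,0.94438,-0.03918,0.99111,2.58190
41,0.12207,0.11993,-0.67288,0.05721,-0.18749,0.12689,-0.04738,0.14814,0.94430,-0.04505,1.03620,2.58987
42,0.12317,0.11631,-0.67043,0.05306,-0.17502,0.11890,-0.04718,0.14972,0.94423,-0.04861,1.06870,2.59350
43,0.12419,0.11293,-0.66814,0.04887,-0.16278,0.11124,-0.04699,0.15119,0.94416,-0.05049,1.09167,2.59396
44,0.12513,0.10980,-0.66599,0.04474,-0.15095,0.10397,-0.04682,0.15255,0.94409,-0.05116,1.10747,2.59211
45,0.12599,0.10690,-0.66399,0.04076,-0.13965,0.09710,-0.04667,0.15380,0.94403,-0.05100,1.11787,2.58864
46,0.12677,0.10421,-0.66211,0.03698,-0.12895,0.09066,-0.04652,0.15496,0.94397,-0.05028,1.12427,2.58406
47,0.12747,0.10174,-0.66037,0.03343,-0.11890,0.08462,-0.04639,0.15602,0.94392,-0.04919,1.12772,2.57876
48,0.12811,0.09946,-0.65873,0.03013,-0.10949,0.07898,-0.04627,0.15698,0.94387,,,
# any joint saturated: yes
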